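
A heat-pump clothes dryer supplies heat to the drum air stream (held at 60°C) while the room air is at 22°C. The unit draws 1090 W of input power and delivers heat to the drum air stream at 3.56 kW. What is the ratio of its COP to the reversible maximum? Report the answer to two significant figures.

0.37

Converting, Q̇_H = 3.560 kW = 3560 W, so COP_actual = Q̇_H/Ẇ = 3560/1090 = 3.266.
In absolute terms T_C = 295.15 K and T_H = 333.15 K, so ΔT = 38.00 K.
COP_Carnot = T_H/ΔT = 333.15/38.00 = 8.767.
η_II = COP_actual/COP_Carnot = 3.266/8.767 = 0.3725.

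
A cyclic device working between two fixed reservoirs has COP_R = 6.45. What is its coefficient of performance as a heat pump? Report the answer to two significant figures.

7.5

The first law on one cycle gives Q_H = Q_C + W, so Q_H/W = Q_C/W + 1.
COP_HP = COP_R + 1 = 6.45 + 1 = 7.45.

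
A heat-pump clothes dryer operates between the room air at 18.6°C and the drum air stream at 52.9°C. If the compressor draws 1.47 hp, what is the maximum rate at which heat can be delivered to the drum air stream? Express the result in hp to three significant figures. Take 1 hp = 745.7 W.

In absolute terms T_C = 291.75 K and T_H = 326.05 K, so ΔT = 34.30 K.
COP_Carnot = T_H/ΔT = 326.05/34.30 = 9.506.
Q̇_max = COP_Carnot × Ẇ = 9.506 × 1.470 hp = 13.97 hp.

14.0 hp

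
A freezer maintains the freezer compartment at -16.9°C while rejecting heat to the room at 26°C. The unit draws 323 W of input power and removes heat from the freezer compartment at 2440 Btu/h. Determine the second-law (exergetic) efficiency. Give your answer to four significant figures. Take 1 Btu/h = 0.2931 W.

0.3707

Converting, Q̇_C = 2440 Btu/h = 715.2 W, so COP_actual = Q̇_C/Ẇ = 715.2/323.0 = 2.214.
In absolute terms T_C = 256.25 K and T_H = 299.15 K, so ΔT = 42.90 K.
COP_Carnot = T_C/ΔT = 256.25/42.90 = 5.973.
η_II = COP_actual/COP_Carnot = 2.214/5.973 = 0.3707.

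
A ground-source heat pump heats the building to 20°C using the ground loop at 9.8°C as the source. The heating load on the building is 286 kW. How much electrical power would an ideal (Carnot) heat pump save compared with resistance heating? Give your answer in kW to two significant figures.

280 kW

In absolute terms T_C = 282.95 K and T_H = 293.15 K, so ΔT = 10.20 K.
COP_Carnot = T_H/ΔT = 293.15/10.20 = 28.74.
Resistance heating needs Ẇ_res = Q̇_H = 286.0 kW; the reversible heat pump needs only Ẇ_hp = Q̇_H/COP = 9.951 kW.
Saving = 286.0 − 9.951 = 276.0 kW.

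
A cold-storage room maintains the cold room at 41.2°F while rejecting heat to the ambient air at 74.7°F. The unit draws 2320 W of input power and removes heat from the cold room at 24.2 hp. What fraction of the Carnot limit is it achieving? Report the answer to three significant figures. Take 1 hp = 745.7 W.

Converting, Q̇_C = 24.20 hp = 18050 W, so COP_actual = Q̇_C/Ẇ = 18050/2320 = 7.778.
In absolute terms T_C = 278.26 K and T_H = 296.87 K, so ΔT = 18.61 K.
COP_Carnot = T_C/ΔT = 278.26/18.61 = 14.95.
η_II = COP_actual/COP_Carnot = 7.778/14.95 = 0.5202.

0.520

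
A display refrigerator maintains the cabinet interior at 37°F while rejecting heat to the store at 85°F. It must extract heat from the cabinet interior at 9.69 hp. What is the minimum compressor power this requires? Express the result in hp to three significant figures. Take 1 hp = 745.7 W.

In absolute terms T_C = 275.93 K and T_H = 302.59 K, so ΔT = 26.67 K.
COP_Carnot = T_C/ΔT = 275.93/26.67 = 10.35.
Ẇ_min = Q̇/COP_Carnot = 9.690/10.35 = 0.9365 hp.

0.936 hp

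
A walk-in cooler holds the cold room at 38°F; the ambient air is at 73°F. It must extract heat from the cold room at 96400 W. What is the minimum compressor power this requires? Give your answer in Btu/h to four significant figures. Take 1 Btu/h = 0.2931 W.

23130 Btu/h

In absolute terms T_C = 276.48 K and T_H = 295.93 K, so ΔT = 19.44 K.
COP_Carnot = T_C/ΔT = 276.48/19.44 = 14.22.
Ẇ_min = Q̇/COP_Carnot = 96400/14.22 = 6780 W = 23130 Btu/h.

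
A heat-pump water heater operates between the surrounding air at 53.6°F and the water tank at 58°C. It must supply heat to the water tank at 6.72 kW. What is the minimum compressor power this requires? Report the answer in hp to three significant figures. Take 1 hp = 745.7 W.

In absolute terms T_C = 285.15 K and T_H = 331.15 K, so ΔT = 46.00 K.
COP_Carnot = T_H/ΔT = 331.15/46.00 = 7.199.
Ẇ_min = Q̇/COP_Carnot = 6.720/7.199 = 0.9335 kW = 1.252 hp.

1.25 hp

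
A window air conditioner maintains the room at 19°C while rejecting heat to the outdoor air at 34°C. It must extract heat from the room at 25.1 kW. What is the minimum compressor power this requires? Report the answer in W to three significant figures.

In absolute terms T_C = 292.15 K and T_H = 307.15 K, so ΔT = 15.00 K.
COP_Carnot = T_C/ΔT = 292.15/15.00 = 19.48.
Ẇ_min = Q̇/COP_Carnot = 25.10/19.48 = 1.289 kW = 1289 W.

1290 W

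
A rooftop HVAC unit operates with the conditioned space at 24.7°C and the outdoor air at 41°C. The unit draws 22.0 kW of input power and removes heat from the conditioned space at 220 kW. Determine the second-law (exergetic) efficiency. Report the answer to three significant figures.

COP_actual = Q̇_C/Ẇ = 220.0/22.00 = 10.00.
In absolute terms T_C = 297.85 K and T_H = 314.15 K, so ΔT = 16.30 K.
COP_Carnot = T_C/ΔT = 297.85/16.30 = 18.27.
η_II = COP_actual/COP_Carnot = 10.00/18.27 = 0.5473.

0.547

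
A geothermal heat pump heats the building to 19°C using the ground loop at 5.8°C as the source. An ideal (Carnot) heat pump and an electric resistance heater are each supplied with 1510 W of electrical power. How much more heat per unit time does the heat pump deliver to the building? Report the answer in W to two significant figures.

32000 W

In absolute terms T_C = 278.95 K and T_H = 292.15 K, so ΔT = 13.20 K.
COP_Carnot = T_H/ΔT = 292.15/13.20 = 22.13.
The heat pump delivers Q̇_H = COP × Ẇ = 33420 W; the resistance heater delivers Ẇ = 1510 W.
Extra = (COP − 1)·Ẇ = 31910 W.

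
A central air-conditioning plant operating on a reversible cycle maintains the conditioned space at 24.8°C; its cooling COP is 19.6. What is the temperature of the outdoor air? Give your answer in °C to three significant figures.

COP_R = T_C/(T_H − T_C) gives T_H − T_C = T_C/COP.
With T_C = 297.95 K, T_H = 297.95 × (1 + 1/19.6) = 313.15 K.
Converting, 313.15 K = 40.00°C.

40.0 °C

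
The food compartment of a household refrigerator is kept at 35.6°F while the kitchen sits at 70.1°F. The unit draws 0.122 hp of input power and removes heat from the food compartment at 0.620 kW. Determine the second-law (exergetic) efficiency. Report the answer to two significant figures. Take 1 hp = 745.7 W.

0.47

Converting, Q̇_C = 0.6200 kW = 0.8314 hp, so COP_actual = Q̇_C/Ẇ = 0.8314/0.1220 = 6.815.
In absolute terms T_C = 275.15 K and T_H = 294.32 K, so ΔT = 19.17 K.
COP_Carnot = T_C/ΔT = 275.15/19.17 = 14.36.
η_II = COP_actual/COP_Carnot = 6.815/14.36 = 0.4747.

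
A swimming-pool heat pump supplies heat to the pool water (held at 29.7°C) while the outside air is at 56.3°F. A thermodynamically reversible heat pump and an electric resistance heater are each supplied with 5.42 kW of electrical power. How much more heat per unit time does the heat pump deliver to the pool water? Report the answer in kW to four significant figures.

95.90 kW

In absolute terms T_C = 286.65 K and T_H = 302.85 K, so ΔT = 16.20 K.
COP_Carnot = T_H/ΔT = 302.85/16.20 = 18.69.
The heat pump delivers Q̇_H = COP × Ẇ = 101.3 kW; the resistance heater delivers Ẇ = 5.420 kW.
Extra = (COP − 1)·Ẇ = 95.90 kW.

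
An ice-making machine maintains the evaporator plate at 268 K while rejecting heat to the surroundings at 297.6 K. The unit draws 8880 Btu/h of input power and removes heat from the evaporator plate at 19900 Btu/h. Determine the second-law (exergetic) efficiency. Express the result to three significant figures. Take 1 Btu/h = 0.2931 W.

COP_actual = Q̇_C/Ẇ = 19900/8880 = 2.241.
The reservoir spacing is ΔT = 297.6 − 268 = 29.60 K.
COP_Carnot = T_C/ΔT = 268.00/29.60 = 9.054.
η_II = COP_actual/COP_Carnot = 2.241/9.054 = 0.2475.

0.248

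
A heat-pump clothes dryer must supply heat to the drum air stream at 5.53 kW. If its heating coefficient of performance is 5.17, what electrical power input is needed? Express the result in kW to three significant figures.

1.07 kW

Ẇ = Q̇_H/COP_HP = 5.530/5.17 = 1.070 kW.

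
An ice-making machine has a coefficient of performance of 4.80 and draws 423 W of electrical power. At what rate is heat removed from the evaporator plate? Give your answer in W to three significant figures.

Q̇_C = COP × Ẇ = 4.80 × 423.0 = 2030 W.

2030 W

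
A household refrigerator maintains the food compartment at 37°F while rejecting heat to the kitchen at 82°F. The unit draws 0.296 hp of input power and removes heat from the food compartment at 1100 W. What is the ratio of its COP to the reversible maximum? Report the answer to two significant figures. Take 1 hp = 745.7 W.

0.45

Converting, Q̇_C = 1100 W = 1.475 hp, so COP_actual = Q̇_C/Ẇ = 1.475/0.2960 = 4.984.
In absolute terms T_C = 275.93 K and T_H = 300.93 K, so ΔT = 25.00 K.
COP_Carnot = T_C/ΔT = 275.93/25.00 = 11.04.
η_II = COP_actual/COP_Carnot = 4.984/11.04 = 0.4515.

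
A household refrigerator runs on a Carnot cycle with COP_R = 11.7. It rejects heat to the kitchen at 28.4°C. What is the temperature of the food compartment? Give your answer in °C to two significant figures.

For a Carnot refrigerator COP_R = T_C/(T_H − T_C), so T_C = COP·T_H/(1 + COP).
With T_H = 301.55 K, T_C = 11.7 × 301.55/12.70 = 277.81 K.
Converting, 277.81 K = 4.66°C.

4.7 °C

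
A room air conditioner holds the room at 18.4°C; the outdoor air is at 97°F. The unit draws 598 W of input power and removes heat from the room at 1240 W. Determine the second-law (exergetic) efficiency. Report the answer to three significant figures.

COP_actual = Q̇_C/Ẇ = 1240/598.0 = 2.074.
In absolute terms T_C = 291.55 K and T_H = 309.26 K, so ΔT = 17.71 K.
COP_Carnot = T_C/ΔT = 291.55/17.71 = 16.46.
η_II = COP_actual/COP_Carnot = 2.074/16.46 = 0.1260.

0.126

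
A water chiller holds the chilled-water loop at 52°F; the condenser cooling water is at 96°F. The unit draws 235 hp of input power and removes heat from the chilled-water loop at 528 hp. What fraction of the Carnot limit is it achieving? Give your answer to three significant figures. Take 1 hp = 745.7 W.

0.193

COP_actual = Q̇_C/Ẇ = 528.0/235.0 = 2.247.
In absolute terms T_C = 284.26 K and T_H = 308.71 K, so ΔT = 24.44 K.
COP_Carnot = T_C/ΔT = 284.26/24.44 = 11.63.
η_II = COP_actual/COP_Carnot = 2.247/11.63 = 0.1932.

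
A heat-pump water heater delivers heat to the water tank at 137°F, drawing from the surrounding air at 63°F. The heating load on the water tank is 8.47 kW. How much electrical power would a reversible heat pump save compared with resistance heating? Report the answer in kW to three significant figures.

In absolute terms T_C = 290.37 K and T_H = 331.48 K, so ΔT = 41.11 K.
COP_Carnot = T_H/ΔT = 331.48/41.11 = 8.063.
Resistance heating needs Ẇ_res = Q̇_H = 8.470 kW; the reversible heat pump needs only Ẇ_hp = Q̇_H/COP = 1.050 kW.
Saving = 8.470 − 1.050 = 7.420 kW.

7.42 kW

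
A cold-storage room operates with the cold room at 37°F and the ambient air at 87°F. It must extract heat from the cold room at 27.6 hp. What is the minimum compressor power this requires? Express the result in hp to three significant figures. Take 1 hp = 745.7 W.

In absolute terms T_C = 275.93 K and T_H = 303.71 K, so ΔT = 27.78 K.
COP_Carnot = T_C/ΔT = 275.93/27.78 = 9.933.
Ẇ_min = Q̇/COP_Carnot = 27.60/9.933 = 2.779 hp.

2.78 hp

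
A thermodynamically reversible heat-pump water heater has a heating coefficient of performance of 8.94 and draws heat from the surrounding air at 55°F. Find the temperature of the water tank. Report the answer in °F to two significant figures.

COP_HP = T_H/(T_H − T_C) rearranges to T_H = COP·T_C/(COP − 1).
With T_C = 285.93 K, T_H = 8.94 × 285.93/7.940 = 321.94 K.
Converting, 321.94 K = 119.82°F.

120 °F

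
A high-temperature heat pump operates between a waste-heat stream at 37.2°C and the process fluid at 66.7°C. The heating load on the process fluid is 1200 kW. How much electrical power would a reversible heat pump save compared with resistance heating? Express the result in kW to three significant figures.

In absolute terms T_C = 310.35 K and T_H = 339.85 K, so ΔT = 29.50 K.
COP_Carnot = T_H/ΔT = 339.85/29.50 = 11.52.
Resistance heating needs Ẇ_res = Q̇_H = 1200 kW; the reversible heat pump needs only Ẇ_hp = Q̇_H/COP = 104.2 kW.
Saving = 1200 − 104.2 = 1096 kW.

1100 kW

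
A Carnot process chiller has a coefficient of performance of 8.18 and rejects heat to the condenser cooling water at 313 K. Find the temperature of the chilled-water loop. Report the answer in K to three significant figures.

For a Carnot refrigerator COP_R = T_C/(T_H − T_C), so T_C = COP·T_H/(1 + COP).
With T_H = 313.00 K, T_C = 8.18 × 313.00/9.180 = 278.90 K.

279 K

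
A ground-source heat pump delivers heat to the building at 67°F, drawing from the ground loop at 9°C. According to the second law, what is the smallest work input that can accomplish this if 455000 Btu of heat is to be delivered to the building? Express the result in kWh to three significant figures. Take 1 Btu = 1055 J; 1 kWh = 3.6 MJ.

4.76 kWh

In absolute terms T_C = 282.15 K and T_H = 292.59 K, so ΔT = 10.44 K.
The reversible limit is COP_HP = T_H/ΔT = 28.01, so W_min = Q_H/COP = Q_H·ΔT/T_H.
W_min = 455000 × 10.44/292.59 = 16240 Btu = 4.760 kWh.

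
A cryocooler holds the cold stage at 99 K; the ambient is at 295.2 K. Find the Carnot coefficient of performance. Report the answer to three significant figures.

0.505

The reservoir spacing is ΔT = 295.2 − 99 = 196.2 K.
For a reversible cycle, COP_Carnot = T_C/ΔT = 99.00/196.2 = 0.5046.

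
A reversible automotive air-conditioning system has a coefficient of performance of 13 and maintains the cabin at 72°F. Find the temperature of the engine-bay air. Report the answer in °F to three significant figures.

COP_R = T_C/(T_H − T_C) gives T_H − T_C = T_C/COP.
With T_C = 295.37 K, T_H = 295.37 × (1 + 1/13) = 318.09 K.
Converting, 318.09 K = 112.90°F.

113 °F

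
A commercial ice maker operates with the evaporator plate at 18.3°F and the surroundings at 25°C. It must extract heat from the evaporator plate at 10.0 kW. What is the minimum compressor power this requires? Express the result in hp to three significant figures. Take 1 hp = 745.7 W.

1.65 hp

In absolute terms T_C = 265.54 K and T_H = 298.15 K, so ΔT = 32.61 K.
COP_Carnot = T_C/ΔT = 265.54/32.61 = 8.143.
Ẇ_min = Q̇/COP_Carnot = 10.00/8.143 = 1.228 kW = 1.647 hp.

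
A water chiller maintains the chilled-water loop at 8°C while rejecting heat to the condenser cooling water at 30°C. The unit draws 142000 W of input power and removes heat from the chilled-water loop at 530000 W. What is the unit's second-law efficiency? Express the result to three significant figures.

0.292

COP_actual = Q̇_C/Ẇ = 530000/142000 = 3.732.
In absolute terms T_C = 281.15 K and T_H = 303.15 K, so ΔT = 22.00 K.
COP_Carnot = T_C/ΔT = 281.15/22.00 = 12.78.
η_II = COP_actual/COP_Carnot = 3.732/12.78 = 0.2921.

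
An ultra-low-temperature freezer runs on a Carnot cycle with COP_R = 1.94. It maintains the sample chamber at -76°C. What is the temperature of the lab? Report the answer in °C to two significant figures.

26 °C

COP_R = T_C/(T_H − T_C) gives T_H − T_C = T_C/COP.
With T_C = 197.15 K, T_H = 197.15 × (1 + 1/1.94) = 298.77 K.
Converting, 298.77 K = 25.62°C.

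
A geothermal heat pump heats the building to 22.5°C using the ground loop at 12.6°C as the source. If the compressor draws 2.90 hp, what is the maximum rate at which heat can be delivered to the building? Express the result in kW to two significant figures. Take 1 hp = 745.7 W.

In absolute terms T_C = 285.75 K and T_H = 295.65 K, so ΔT = 9.900 K.
COP_Carnot = T_H/ΔT = 295.65/9.900 = 29.86.
Q̇_max = COP_Carnot × Ẇ = 29.86 × 2.900 hp = 86.60 hp = 64.58 kW.

65 kW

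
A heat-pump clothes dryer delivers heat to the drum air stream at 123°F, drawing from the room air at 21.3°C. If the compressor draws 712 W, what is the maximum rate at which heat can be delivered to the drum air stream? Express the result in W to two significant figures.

7900 W

In absolute terms T_C = 294.45 K and T_H = 323.71 K, so ΔT = 29.26 K.
COP_Carnot = T_H/ΔT = 323.71/29.26 = 11.06.
Q̇_max = COP_Carnot × Ẇ = 11.06 × 712.0 W = 7878 W.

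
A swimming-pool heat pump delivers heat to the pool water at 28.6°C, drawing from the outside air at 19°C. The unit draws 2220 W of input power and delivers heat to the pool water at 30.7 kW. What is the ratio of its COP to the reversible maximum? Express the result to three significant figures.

Converting, Q̇_H = 30.70 kW = 30700 W, so COP_actual = Q̇_H/Ẇ = 30700/2220 = 13.83.
In absolute terms T_C = 292.15 K and T_H = 301.75 K, so ΔT = 9.600 K.
COP_Carnot = T_H/ΔT = 301.75/9.600 = 31.43.
η_II = COP_actual/COP_Carnot = 13.83/31.43 = 0.4400.

0.440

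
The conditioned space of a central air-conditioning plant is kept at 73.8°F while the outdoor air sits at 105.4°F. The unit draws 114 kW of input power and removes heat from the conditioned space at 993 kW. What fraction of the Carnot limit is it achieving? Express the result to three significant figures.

0.516

COP_actual = Q̇_C/Ẇ = 993.0/114.0 = 8.711.
In absolute terms T_C = 296.37 K and T_H = 313.93 K, so ΔT = 17.56 K.
COP_Carnot = T_C/ΔT = 296.37/17.56 = 16.88.
η_II = COP_actual/COP_Carnot = 8.711/16.88 = 0.5160.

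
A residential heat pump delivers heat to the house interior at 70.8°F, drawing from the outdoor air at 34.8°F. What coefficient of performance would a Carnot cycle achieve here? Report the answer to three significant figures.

14.7

In absolute terms T_C = 274.71 K and T_H = 294.71 K, so ΔT = 20.00 K.
For a reversible cycle, COP_Carnot = T_H/ΔT = 294.71/20.00 = 14.74.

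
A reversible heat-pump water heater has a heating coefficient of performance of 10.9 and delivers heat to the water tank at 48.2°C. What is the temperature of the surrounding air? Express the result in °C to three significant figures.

18.7 °C

COP_HP = T_H/(T_H − T_C) gives T_H − T_C = T_H/COP.
With T_H = 321.35 K, T_C = 321.35 × (1 − 1/10.9) = 291.87 K.
Converting, 291.87 K = 18.72°C.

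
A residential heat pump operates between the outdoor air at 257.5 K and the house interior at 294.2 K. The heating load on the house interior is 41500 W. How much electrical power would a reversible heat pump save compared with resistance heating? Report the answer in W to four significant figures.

36320 W

The reservoir spacing is ΔT = 294.2 − 257.5 = 36.70 K.
COP_Carnot = T_H/ΔT = 294.20/36.70 = 8.016.
Resistance heating needs Ẇ_res = Q̇_H = 41500 W; the reversible heat pump needs only Ẇ_hp = Q̇_H/COP = 5177 W.
Saving = 41500 − 5177 = 36320 W.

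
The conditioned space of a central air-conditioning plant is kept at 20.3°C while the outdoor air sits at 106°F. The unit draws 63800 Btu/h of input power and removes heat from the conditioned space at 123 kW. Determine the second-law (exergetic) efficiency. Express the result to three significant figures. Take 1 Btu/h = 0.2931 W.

Converting, Q̇_C = 123.0 kW = 419700 Btu/h, so COP_actual = Q̇_C/Ẇ = 419700/63800 = 6.578.
In absolute terms T_C = 293.45 K and T_H = 314.26 K, so ΔT = 20.81 K.
COP_Carnot = T_C/ΔT = 293.45/20.81 = 14.10.
η_II = COP_actual/COP_Carnot = 6.578/14.10 = 0.4665.

0.466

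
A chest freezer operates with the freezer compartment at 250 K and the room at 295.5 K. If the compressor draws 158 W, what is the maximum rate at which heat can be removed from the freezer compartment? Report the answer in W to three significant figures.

The reservoir spacing is ΔT = 295.5 − 250 = 45.50 K.
COP_Carnot = T_C/ΔT = 250.00/45.50 = 5.495.
Q̇_max = COP_Carnot × Ẇ = 5.495 × 158.0 W = 868.1 W.

868 W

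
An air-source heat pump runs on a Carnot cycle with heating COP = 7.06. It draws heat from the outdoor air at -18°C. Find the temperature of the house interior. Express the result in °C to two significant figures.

24 °C

COP_HP = T_H/(T_H − T_C) rearranges to T_H = COP·T_C/(COP − 1).
With T_C = 255.15 K, T_H = 7.06 × 255.15/6.060 = 297.25 K.
Converting, 297.25 K = 24.10°C.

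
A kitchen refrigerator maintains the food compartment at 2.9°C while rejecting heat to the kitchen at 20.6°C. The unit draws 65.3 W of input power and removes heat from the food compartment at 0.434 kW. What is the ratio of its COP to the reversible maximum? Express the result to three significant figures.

Converting, Q̇_C = 0.4340 kW = 434.0 W, so COP_actual = Q̇_C/Ẇ = 434.0/65.30 = 6.646.
In absolute terms T_C = 276.05 K and T_H = 293.75 K, so ΔT = 17.70 K.
COP_Carnot = T_C/ΔT = 276.05/17.70 = 15.60.
η_II = COP_actual/COP_Carnot = 6.646/15.60 = 0.4261.

0.426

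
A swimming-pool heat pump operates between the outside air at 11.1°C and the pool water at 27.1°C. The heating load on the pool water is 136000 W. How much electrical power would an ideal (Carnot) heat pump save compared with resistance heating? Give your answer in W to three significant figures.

In absolute terms T_C = 284.25 K and T_H = 300.25 K, so ΔT = 16.00 K.
COP_Carnot = T_H/ΔT = 300.25/16.00 = 18.77.
Resistance heating needs Ẇ_res = Q̇_H = 136000 W; the reversible heat pump needs only Ẇ_hp = Q̇_H/COP = 7247 W.
Saving = 136000 − 7247 = 128800 W.

129000 W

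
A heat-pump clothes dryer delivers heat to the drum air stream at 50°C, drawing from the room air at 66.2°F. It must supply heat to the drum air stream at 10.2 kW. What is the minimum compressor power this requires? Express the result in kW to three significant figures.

In absolute terms T_C = 292.15 K and T_H = 323.15 K, so ΔT = 31.00 K.
COP_Carnot = T_H/ΔT = 323.15/31.00 = 10.42.
Ẇ_min = Q̇/COP_Carnot = 10.20/10.42 = 0.9785 kW.

0.978 kW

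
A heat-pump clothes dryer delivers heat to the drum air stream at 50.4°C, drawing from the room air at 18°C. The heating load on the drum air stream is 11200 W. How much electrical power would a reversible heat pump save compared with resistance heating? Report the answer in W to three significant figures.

In absolute terms T_C = 291.15 K and T_H = 323.55 K, so ΔT = 32.40 K.
COP_Carnot = T_H/ΔT = 323.55/32.40 = 9.986.
Resistance heating needs Ẇ_res = Q̇_H = 11200 W; the reversible heat pump needs only Ẇ_hp = Q̇_H/COP = 1122 W.
Saving = 11200 − 1122 = 10080 W.

10100 W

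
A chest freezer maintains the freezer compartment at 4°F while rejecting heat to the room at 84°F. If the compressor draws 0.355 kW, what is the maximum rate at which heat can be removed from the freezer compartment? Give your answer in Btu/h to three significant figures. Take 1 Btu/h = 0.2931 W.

7020 Btu/h

In absolute terms T_C = 257.59 K and T_H = 302.04 K, so ΔT = 44.44 K.
COP_Carnot = T_C/ΔT = 257.59/44.44 = 5.796.
Q̇_max = COP_Carnot × Ẇ = 5.796 × 0.3550 kW = 2.058 kW = 7020 Btu/h.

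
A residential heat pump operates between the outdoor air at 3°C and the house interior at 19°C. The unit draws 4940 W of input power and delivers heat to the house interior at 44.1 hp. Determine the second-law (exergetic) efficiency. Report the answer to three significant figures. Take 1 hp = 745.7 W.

Converting, Q̇_H = 44.10 hp = 32890 W, so COP_actual = Q̇_H/Ẇ = 32890/4940 = 6.657.
In absolute terms T_C = 276.15 K and T_H = 292.15 K, so ΔT = 16.00 K.
COP_Carnot = T_H/ΔT = 292.15/16.00 = 18.26.
η_II = COP_actual/COP_Carnot = 6.657/18.26 = 0.3646.

0.365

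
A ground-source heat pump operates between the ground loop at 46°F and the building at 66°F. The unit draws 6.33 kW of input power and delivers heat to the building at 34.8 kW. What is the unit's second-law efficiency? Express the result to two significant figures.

0.21

COP_actual = Q̇_H/Ẇ = 34.80/6.330 = 5.498.
In absolute terms T_C = 280.93 K and T_H = 292.04 K, so ΔT = 11.11 K.
COP_Carnot = T_H/ΔT = 292.04/11.11 = 26.28.
η_II = COP_actual/COP_Carnot = 5.498/26.28 = 0.2092.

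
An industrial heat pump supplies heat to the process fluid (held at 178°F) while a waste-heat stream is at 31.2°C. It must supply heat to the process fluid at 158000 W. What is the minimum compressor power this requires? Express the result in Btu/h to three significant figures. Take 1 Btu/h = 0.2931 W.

In absolute terms T_C = 304.35 K and T_H = 354.26 K, so ΔT = 49.91 K.
COP_Carnot = T_H/ΔT = 354.26/49.91 = 7.098.
Ẇ_min = Q̇/COP_Carnot = 158000/7.098 = 22260 W = 75950 Btu/h.

75900 Btu/h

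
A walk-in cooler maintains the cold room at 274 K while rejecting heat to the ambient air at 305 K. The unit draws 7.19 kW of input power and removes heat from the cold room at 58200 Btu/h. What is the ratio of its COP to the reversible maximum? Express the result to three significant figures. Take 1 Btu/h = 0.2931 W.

0.268

Converting, Q̇_C = 58200 Btu/h = 17.06 kW, so COP_actual = Q̇_C/Ẇ = 17.06/7.190 = 2.373.
The reservoir spacing is ΔT = 305 − 274 = 31.00 K.
COP_Carnot = T_C/ΔT = 274.00/31.00 = 8.839.
η_II = COP_actual/COP_Carnot = 2.373/8.839 = 0.2684.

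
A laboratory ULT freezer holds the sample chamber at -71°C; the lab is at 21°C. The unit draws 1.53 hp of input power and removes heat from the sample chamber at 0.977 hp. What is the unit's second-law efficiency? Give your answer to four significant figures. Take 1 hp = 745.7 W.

0.2906

COP_actual = Q̇_C/Ẇ = 0.9770/1.530 = 0.6386.
In absolute terms T_C = 202.15 K and T_H = 294.15 K, so ΔT = 92.00 K.
COP_Carnot = T_C/ΔT = 202.15/92.00 = 2.197.
η_II = COP_actual/COP_Carnot = 0.6386/2.197 = 0.2906.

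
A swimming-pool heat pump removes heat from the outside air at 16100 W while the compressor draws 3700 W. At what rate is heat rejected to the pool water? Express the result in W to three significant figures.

For a cyclic device the first law requires Q̇_H = Q̇_C + Ẇ.
Q̇_H = Q̇_C + Ẇ = 19800 W.

19800 W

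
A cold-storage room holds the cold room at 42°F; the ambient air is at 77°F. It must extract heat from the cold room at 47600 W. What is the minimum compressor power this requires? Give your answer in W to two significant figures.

In absolute terms T_C = 278.71 K and T_H = 298.15 K, so ΔT = 19.44 K.
COP_Carnot = T_C/ΔT = 278.71/19.44 = 14.33.
Ẇ_min = Q̇/COP_Carnot = 47600/14.33 = 3321 W.

3300 W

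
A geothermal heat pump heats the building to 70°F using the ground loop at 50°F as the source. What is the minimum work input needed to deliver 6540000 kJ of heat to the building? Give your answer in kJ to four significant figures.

246900 kJ

In absolute terms T_C = 283.15 K and T_H = 294.26 K, so ΔT = 11.11 K.
The reversible limit is COP_HP = T_H/ΔT = 26.48, so W_min = Q_H/COP = Q_H·ΔT/T_H.
W_min = 6540000 × 11.11/294.26 = 246900 kJ.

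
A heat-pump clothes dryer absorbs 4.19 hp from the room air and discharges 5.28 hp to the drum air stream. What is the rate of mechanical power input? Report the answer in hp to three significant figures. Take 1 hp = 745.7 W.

For a cyclic device the first law requires Q̇_H = Q̇_C + Ẇ.
Ẇ = Q̇_H − Q̇_C = 1.090 hp.

1.09 hp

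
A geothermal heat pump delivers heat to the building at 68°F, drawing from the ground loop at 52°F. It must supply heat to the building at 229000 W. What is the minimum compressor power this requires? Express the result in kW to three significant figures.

In absolute terms T_C = 284.26 K and T_H = 293.15 K, so ΔT = 8.889 K.
COP_Carnot = T_H/ΔT = 293.15/8.889 = 32.98.
Ẇ_min = Q̇/COP_Carnot = 229000/32.98 = 6944 W = 6.944 kW.

6.94 kW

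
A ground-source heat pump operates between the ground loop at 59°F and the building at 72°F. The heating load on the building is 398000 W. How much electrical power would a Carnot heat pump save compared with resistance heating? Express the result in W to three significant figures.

In absolute terms T_C = 288.15 K and T_H = 295.37 K, so ΔT = 7.222 K.
COP_Carnot = T_H/ΔT = 295.37/7.222 = 40.90.
Resistance heating needs Ẇ_res = Q̇_H = 398000 W; the reversible heat pump needs only Ẇ_hp = Q̇_H/COP = 9732 W.
Saving = 398000 − 9732 = 388300 W.

388000 W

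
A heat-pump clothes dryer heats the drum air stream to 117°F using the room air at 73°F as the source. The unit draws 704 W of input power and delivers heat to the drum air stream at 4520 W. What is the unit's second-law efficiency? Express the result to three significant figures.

0.490

COP_actual = Q̇_H/Ẇ = 4520/704.0 = 6.420.
In absolute terms T_C = 295.93 K and T_H = 320.37 K, so ΔT = 24.44 K.
COP_Carnot = T_H/ΔT = 320.37/24.44 = 13.11.
η_II = COP_actual/COP_Carnot = 6.420/13.11 = 0.4899.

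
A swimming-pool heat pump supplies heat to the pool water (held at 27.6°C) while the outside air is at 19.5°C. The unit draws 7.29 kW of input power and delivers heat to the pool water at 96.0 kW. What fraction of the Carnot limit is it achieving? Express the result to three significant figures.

0.355

COP_actual = Q̇_H/Ẇ = 96.00/7.290 = 13.17.
In absolute terms T_C = 292.65 K and T_H = 300.75 K, so ΔT = 8.100 K.
COP_Carnot = T_H/ΔT = 300.75/8.100 = 37.13.
η_II = COP_actual/COP_Carnot = 13.17/37.13 = 0.3547.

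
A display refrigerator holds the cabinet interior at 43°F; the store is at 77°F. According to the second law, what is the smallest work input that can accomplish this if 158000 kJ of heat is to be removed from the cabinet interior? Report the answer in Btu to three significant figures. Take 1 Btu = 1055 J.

In absolute terms T_C = 279.26 K and T_H = 298.15 K, so ΔT = 18.89 K.
The reversible limit is COP_R = T_C/ΔT = 14.78, so W_min = Q_C/COP = Q_C·ΔT/T_C.
W_min = 158000 × 18.89/279.26 = 10690 kJ = 10130 Btu.

10100 Btu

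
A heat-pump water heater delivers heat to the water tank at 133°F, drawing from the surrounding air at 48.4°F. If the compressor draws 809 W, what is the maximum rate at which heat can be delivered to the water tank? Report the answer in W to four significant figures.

5667 W

In absolute terms T_C = 282.26 K and T_H = 329.26 K, so ΔT = 47.00 K.
COP_Carnot = T_H/ΔT = 329.26/47.00 = 7.006.
Q̇_max = COP_Carnot × Ẇ = 7.006 × 809.0 W = 5667 W.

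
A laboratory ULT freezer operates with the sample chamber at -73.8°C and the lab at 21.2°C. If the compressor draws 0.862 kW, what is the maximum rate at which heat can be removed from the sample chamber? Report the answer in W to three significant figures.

1810 W

In absolute terms T_C = 199.35 K and T_H = 294.35 K, so ΔT = 95.00 K.
COP_Carnot = T_C/ΔT = 199.35/95.00 = 2.098.
Q̇_max = COP_Carnot × Ẇ = 2.098 × 0.8620 kW = 1.809 kW = 1809 W.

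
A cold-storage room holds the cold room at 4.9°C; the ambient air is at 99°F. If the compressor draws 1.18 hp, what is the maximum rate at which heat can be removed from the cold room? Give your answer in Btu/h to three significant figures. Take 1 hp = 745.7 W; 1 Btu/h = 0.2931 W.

25800 Btu/h

In absolute terms T_C = 278.05 K and T_H = 310.37 K, so ΔT = 32.32 K.
COP_Carnot = T_C/ΔT = 278.05/32.32 = 8.602.
Q̇_max = COP_Carnot × Ẇ = 8.602 × 1.180 hp = 10.15 hp = 25830 Btu/h.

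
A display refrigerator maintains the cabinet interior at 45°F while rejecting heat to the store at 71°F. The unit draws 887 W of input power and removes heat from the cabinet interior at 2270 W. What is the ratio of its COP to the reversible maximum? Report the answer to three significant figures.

COP_actual = Q̇_C/Ẇ = 2270/887.0 = 2.559.
In absolute terms T_C = 280.37 K and T_H = 294.82 K, so ΔT = 14.44 K.
COP_Carnot = T_C/ΔT = 280.37/14.44 = 19.41.
η_II = COP_actual/COP_Carnot = 2.559/19.41 = 0.1318.

0.132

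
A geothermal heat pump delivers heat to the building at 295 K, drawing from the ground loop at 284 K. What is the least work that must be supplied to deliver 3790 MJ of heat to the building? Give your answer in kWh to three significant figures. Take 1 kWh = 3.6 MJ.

The reservoir spacing is ΔT = 295 − 284 = 11.00 K.
The reversible limit is COP_HP = T_H/ΔT = 26.82, so W_min = Q_H/COP = Q_H·ΔT/T_H.
W_min = 3790 × 11.00/295.00 = 141.3 MJ = 39.26 kWh.

39.3 kWh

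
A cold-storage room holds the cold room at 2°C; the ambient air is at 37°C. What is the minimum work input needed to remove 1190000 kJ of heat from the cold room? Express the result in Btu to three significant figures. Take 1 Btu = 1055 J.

143000 Btu

In absolute terms T_C = 275.15 K and T_H = 310.15 K, so ΔT = 35.00 K.
The reversible limit is COP_R = T_C/ΔT = 7.861, so W_min = Q_C/COP = Q_C·ΔT/T_C.
W_min = 1190000 × 35.00/275.15 = 151400 kJ = 143500 Btu.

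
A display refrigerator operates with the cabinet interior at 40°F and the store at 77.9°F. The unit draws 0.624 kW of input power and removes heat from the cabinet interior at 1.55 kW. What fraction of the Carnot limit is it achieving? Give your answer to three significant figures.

COP_actual = Q̇_C/Ẇ = 1.550/0.6240 = 2.484.
In absolute terms T_C = 277.59 K and T_H = 298.65 K, so ΔT = 21.06 K.
COP_Carnot = T_C/ΔT = 277.59/21.06 = 13.18.
η_II = COP_actual/COP_Carnot = 2.484/13.18 = 0.1884.

0.188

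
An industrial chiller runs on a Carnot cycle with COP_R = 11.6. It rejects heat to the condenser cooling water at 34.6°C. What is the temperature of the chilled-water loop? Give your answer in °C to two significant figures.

For a Carnot refrigerator COP_R = T_C/(T_H − T_C), so T_C = COP·T_H/(1 + COP).
With T_H = 307.75 K, T_C = 11.6 × 307.75/12.60 = 283.33 K.
Converting, 283.33 K = 10.18°C.

10 °C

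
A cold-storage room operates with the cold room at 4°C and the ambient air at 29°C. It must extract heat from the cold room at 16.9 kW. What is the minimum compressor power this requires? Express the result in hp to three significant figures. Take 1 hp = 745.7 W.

2.04 hp

In absolute terms T_C = 277.15 K and T_H = 302.15 K, so ΔT = 25.00 K.
COP_Carnot = T_C/ΔT = 277.15/25.00 = 11.09.
Ẇ_min = Q̇/COP_Carnot = 16.90/11.09 = 1.524 kW = 2.044 hp.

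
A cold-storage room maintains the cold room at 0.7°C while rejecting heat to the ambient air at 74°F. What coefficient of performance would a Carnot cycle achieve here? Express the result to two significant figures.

In absolute terms T_C = 273.85 K and T_H = 296.48 K, so ΔT = 22.63 K.
For a reversible cycle, COP_Carnot = T_C/ΔT = 273.85/22.63 = 12.10.

12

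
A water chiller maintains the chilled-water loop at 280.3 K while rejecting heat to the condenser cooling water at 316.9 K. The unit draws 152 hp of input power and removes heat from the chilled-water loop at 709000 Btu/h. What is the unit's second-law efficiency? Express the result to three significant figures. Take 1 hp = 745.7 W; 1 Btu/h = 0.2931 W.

Converting, Q̇_C = 709000 Btu/h = 278.7 hp, so COP_actual = Q̇_C/Ẇ = 278.7/152.0 = 1.833.
The reservoir spacing is ΔT = 316.9 − 280.3 = 36.60 K.
COP_Carnot = T_C/ΔT = 280.30/36.60 = 7.658.
η_II = COP_actual/COP_Carnot = 1.833/7.658 = 0.2394.

0.239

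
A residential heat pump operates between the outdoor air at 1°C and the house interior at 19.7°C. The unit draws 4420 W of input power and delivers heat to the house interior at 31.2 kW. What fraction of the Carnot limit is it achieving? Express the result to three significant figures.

0.451

Converting, Q̇_H = 31.20 kW = 31200 W, so COP_actual = Q̇_H/Ẇ = 31200/4420 = 7.059.
In absolute terms T_C = 274.15 K and T_H = 292.85 K, so ΔT = 18.70 K.
COP_Carnot = T_H/ΔT = 292.85/18.70 = 15.66.
η_II = COP_actual/COP_Carnot = 7.059/15.66 = 0.4507.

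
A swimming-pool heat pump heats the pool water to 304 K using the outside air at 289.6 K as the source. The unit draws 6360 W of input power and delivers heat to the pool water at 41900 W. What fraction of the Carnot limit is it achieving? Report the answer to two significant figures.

0.31

COP_actual = Q̇_H/Ẇ = 41900/6360 = 6.588.
The reservoir spacing is ΔT = 304 − 289.6 = 14.40 K.
COP_Carnot = T_H/ΔT = 304.00/14.40 = 21.11.
η_II = COP_actual/COP_Carnot = 6.588/21.11 = 0.3121.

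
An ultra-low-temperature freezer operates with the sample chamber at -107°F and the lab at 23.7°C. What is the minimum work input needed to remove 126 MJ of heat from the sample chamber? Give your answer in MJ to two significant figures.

65 MJ

In absolute terms T_C = 195.93 K and T_H = 296.85 K, so ΔT = 100.9 K.
The reversible limit is COP_R = T_C/ΔT = 1.941, so W_min = Q_C/COP = Q_C·ΔT/T_C.
W_min = 126.0 × 100.9/195.93 = 64.90 MJ.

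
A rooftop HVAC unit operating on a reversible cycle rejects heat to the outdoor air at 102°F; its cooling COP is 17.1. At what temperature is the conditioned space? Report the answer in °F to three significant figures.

71.0 °F

For a Carnot refrigerator COP_R = T_C/(T_H − T_C), so T_C = COP·T_H/(1 + COP).
With T_H = 312.04 K, T_C = 17.1 × 312.04/18.10 = 294.80 K.
Converting, 294.80 K = 70.97°F.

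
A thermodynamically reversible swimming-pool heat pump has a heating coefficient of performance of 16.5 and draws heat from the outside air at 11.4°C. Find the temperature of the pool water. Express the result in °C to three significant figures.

COP_HP = T_H/(T_H − T_C) rearranges to T_H = COP·T_C/(COP − 1).
With T_C = 284.55 K, T_H = 16.5 × 284.55/15.50 = 302.91 K.
Converting, 302.91 K = 29.76°C.

29.8 °C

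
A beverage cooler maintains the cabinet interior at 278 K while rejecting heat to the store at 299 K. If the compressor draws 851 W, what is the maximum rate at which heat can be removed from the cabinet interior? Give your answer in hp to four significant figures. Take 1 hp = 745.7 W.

15.11 hp

The reservoir spacing is ΔT = 299 − 278 = 21.00 K.
COP_Carnot = T_C/ΔT = 278.00/21.00 = 13.24.
Q̇_max = COP_Carnot × Ẇ = 13.24 × 851.0 W = 11270 W = 15.11 hp.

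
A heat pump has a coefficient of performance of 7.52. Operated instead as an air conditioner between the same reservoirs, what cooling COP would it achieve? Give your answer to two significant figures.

Since Q_H = Q_C + W for any cycle, COP_R = Q_C/W = Q_H/W − 1.
COP_R = 7.52 − 1 = 6.52.

6.5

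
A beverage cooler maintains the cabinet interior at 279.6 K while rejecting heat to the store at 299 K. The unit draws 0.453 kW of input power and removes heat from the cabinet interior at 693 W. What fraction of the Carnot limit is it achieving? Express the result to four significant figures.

0.1061

Converting, Q̇_C = 693.0 W = 0.6930 kW, so COP_actual = Q̇_C/Ẇ = 0.6930/0.4530 = 1.530.
The reservoir spacing is ΔT = 299 − 279.6 = 19.40 K.
COP_Carnot = T_C/ΔT = 279.60/19.40 = 14.41.
η_II = COP_actual/COP_Carnot = 1.530/14.41 = 0.1061.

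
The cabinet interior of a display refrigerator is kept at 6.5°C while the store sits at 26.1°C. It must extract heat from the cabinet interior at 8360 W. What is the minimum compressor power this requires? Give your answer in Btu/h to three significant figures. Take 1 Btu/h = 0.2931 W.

In absolute terms T_C = 279.65 K and T_H = 299.25 K, so ΔT = 19.60 K.
COP_Carnot = T_C/ΔT = 279.65/19.60 = 14.27.
Ẇ_min = Q̇/COP_Carnot = 8360/14.27 = 585.9 W = 1999 Btu/h.

2000 Btu/h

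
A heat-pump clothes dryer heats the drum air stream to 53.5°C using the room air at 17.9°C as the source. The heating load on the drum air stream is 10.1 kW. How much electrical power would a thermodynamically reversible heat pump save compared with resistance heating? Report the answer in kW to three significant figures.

In absolute terms T_C = 291.05 K and T_H = 326.65 K, so ΔT = 35.60 K.
COP_Carnot = T_H/ΔT = 326.65/35.60 = 9.176.
Resistance heating needs Ẇ_res = Q̇_H = 10.10 kW; the reversible heat pump needs only Ẇ_hp = Q̇_H/COP = 1.101 kW.
Saving = 10.10 − 1.101 = 8.999 kW.

9.00 kW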